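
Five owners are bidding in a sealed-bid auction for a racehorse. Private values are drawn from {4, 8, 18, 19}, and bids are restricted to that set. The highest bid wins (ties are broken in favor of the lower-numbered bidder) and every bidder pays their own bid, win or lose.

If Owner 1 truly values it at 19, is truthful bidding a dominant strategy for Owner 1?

No

Consider the case where Owner 2 bids 4, Owner 3 bids 4, Owner 4 bids 4 and Owner 5 bids 4.
Truthful bid 19: wins, pays 19, utility 19 - 19 = 0.
Bid 4 instead: wins, pays 4, utility 19 - 4 = 15.
Since 15 > 0, bidding 4 is strictly better here, so truthful bidding is not dominant.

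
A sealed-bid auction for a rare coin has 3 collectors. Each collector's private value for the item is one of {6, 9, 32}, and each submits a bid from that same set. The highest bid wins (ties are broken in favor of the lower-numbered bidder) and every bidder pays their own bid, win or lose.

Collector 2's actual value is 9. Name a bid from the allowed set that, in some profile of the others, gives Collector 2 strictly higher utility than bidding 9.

Suppose Collector 1 bids 6 and Collector 3 bids 32.
Bid 9: loses but pays 9, utility -9.
Bid 6: loses but pays 6, utility -6.
So bidding 6 beats truth here (-6 > -9).

6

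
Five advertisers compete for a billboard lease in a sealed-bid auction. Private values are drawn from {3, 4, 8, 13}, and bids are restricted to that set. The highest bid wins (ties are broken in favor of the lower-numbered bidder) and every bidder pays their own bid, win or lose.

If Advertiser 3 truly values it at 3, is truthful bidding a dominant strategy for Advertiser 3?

No

Consider the case where Advertiser 1 bids 3, Advertiser 2 bids 3, Advertiser 4 bids 3 and Advertiser 5 bids 3.
Truthful bid 3: loses but pays 3, utility -3.
Bid 4 instead: wins, pays 4, utility 3 - 4 = -1.
Since -1 > -3, bidding 4 is strictly better here, so truthful bidding is not dominant.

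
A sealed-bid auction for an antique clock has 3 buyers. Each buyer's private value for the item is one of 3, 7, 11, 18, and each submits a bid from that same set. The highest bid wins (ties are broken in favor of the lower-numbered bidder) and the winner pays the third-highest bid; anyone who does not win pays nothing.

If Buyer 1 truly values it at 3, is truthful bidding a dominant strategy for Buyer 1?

Yes

Check each profile of the others' bids and compare truth against every alternative bid.
Others bid (7, 7): truth gives 0, best alternative gives -4.
Others bid (3, 3): truth gives 0, best alternative gives 0.
Others bid (3, 7): truth gives 0, best alternative gives 0.
Others bid (3, 11): truth gives 0, best alternative gives 0.
Others bid (3, 18): truth gives 0, best alternative gives 0.
Others bid (7, 3): truth gives 0, best alternative gives 0.
(Remaining 10 profiles checked similarly; truth is weakly best in each.)
In every case the truthful bid is at least as good as any alternative, so it is a dominant strategy.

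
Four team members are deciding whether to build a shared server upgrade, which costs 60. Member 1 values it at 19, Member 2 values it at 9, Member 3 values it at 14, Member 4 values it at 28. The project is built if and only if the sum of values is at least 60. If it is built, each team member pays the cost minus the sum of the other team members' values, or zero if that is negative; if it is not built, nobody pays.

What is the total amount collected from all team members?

31

Total value 70 ≥ cost 60, so it is built.
Member 1: others sum to 51; max(0, 60 - 51) = 9.
Member 2: others sum to 61; max(0, 60 - 61) = 0.
Member 3: others sum to 56; max(0, 60 - 56) = 4.
Member 4: others sum to 42; max(0, 60 - 42) = 18.
Total collected = 9 + 0 + 4 + 18 = 31.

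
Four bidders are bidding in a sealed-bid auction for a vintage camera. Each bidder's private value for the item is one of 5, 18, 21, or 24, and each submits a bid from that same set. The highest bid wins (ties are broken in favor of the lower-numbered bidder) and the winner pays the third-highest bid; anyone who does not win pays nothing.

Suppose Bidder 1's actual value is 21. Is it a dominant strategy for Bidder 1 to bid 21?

Consider the case where Bidder 2 bids 5, Bidder 3 bids 5 and Bidder 4 bids 24.
Truthful bid 21: loses, pays 0, utility 0.
Bid 24 instead: wins, pays 5, utility 21 - 5 = 16.
Since 16 > 0, bidding 24 is strictly better here, so truthful bidding is not dominant.

No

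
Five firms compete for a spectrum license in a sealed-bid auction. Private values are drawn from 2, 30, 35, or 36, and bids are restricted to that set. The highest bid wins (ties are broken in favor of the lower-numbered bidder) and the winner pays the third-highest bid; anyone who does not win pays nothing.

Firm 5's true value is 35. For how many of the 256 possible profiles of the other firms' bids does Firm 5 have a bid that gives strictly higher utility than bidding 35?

32

Others bid (2, 2, 2, 35): truth gives 0; bid 36 gives 33 > 0. Violating.
Others bid (2, 2, 30, 35): truth gives 0; bid 36 gives 5 > 0. Violating.
Others bid (2, 2, 35, 2): truth gives 0; bid 36 gives 33 > 0. Violating.
Others bid (2, 2, 35, 30): truth gives 0; bid 36 gives 5 > 0. Violating.
Others bid (2, 2, 2, 2): truth gives 33; no alternative beats it.
Others bid (2, 2, 2, 30): truth gives 33; no alternative beats it.
(Checking all 256 profiles: 32 have a profitable deviation, 224 do not.)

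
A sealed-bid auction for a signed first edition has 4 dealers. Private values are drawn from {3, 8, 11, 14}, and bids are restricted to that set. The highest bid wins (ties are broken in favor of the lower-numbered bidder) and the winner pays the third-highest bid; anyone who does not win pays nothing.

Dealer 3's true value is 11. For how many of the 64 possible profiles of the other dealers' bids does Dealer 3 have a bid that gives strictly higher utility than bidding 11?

12

Others bid (3, 3, 14): truth gives 0; bid 14 gives 8 > 0. Violating.
Others bid (3, 8, 14): truth gives 0; bid 14 gives 3 > 0. Violating.
Others bid (3, 11, 3): truth gives 0; bid 14 gives 8 > 0. Violating.
Others bid (3, 11, 8): truth gives 0; bid 14 gives 3 > 0. Violating.
Others bid (3, 3, 3): truth gives 8; no alternative beats it.
Others bid (3, 3, 8): truth gives 8; no alternative beats it.
(Checking all 64 profiles: 12 have a profitable deviation, 52 do not.)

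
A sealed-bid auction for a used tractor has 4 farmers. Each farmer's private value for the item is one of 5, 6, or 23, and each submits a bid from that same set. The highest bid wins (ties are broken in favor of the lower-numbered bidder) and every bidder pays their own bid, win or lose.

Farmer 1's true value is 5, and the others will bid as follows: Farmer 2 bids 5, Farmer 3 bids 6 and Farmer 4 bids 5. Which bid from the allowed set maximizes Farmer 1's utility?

Bid 5: loses but pays 5, utility -5.
Bid 6: wins, pays 6, utility 5 - 6 = -1.
Bid 23: wins, pays 23, utility 5 - 23 = -18.
The best choice is 6 with utility -1.

6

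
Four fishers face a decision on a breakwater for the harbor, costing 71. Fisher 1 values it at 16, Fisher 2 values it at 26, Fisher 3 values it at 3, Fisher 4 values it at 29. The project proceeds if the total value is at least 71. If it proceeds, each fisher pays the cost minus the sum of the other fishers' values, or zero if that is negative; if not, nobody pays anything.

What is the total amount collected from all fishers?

Total value 74 ≥ cost 71, so it is built.
Fisher 1: others sum to 58; max(0, 71 - 58) = 13.
Fisher 2: others sum to 48; max(0, 71 - 48) = 23.
Fisher 3: others sum to 71; max(0, 71 - 71) = 0.
Fisher 4: others sum to 45; max(0, 71 - 45) = 26.
Total collected = 13 + 23 + 0 + 26 = 62.

62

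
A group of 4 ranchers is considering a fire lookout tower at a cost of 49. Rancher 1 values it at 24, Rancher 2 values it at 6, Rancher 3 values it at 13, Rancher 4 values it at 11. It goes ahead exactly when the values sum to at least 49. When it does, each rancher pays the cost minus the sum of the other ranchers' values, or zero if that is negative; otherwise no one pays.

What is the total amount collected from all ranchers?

Total value 54 ≥ cost 49, so it is built.
Rancher 1: others sum to 30; max(0, 49 - 30) = 19.
Rancher 2: others sum to 48; max(0, 49 - 48) = 1.
Rancher 3: others sum to 41; max(0, 49 - 41) = 8.
Rancher 4: others sum to 43; max(0, 49 - 43) = 6.
Total collected = 19 + 1 + 8 + 6 = 34.

34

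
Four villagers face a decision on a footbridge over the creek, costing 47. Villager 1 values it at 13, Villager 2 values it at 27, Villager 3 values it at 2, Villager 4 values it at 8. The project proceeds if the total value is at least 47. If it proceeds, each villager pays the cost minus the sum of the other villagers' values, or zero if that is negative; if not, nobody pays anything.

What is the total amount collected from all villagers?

Total value 50 ≥ cost 47, so it is built.
Villager 1: others sum to 37; max(0, 47 - 37) = 10.
Villager 2: others sum to 23; max(0, 47 - 23) = 24.
Villager 3: others sum to 48; max(0, 47 - 48) = 0.
Villager 4: others sum to 42; max(0, 47 - 42) = 5.
Total collected = 10 + 24 + 0 + 5 = 39.

39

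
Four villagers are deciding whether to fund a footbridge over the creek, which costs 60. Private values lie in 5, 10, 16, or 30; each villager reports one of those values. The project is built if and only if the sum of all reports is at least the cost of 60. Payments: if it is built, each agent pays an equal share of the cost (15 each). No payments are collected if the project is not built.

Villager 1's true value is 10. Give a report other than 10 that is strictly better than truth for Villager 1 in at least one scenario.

Suppose Villager 2 reports 5, Villager 3 reports 16 and Villager 4 reports 30.
Report 10: project built, pays 15, utility 10 - 15 = -5.
Report 5: project not built, utility 0.
So reporting 5 beats truth here (0 > -5).

5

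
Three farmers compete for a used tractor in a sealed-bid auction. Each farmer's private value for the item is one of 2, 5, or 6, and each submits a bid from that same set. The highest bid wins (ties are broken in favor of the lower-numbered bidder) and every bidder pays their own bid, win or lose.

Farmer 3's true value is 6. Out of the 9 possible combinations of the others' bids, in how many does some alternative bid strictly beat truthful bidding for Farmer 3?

Others bid (2, 2): truth gives 0; bid 5 gives 1 > 0. Violating.
Others bid (2, 6): truth gives -6; bid 2 gives -2 > -6. Violating.
Others bid (5, 6): truth gives -6; bid 2 gives -2 > -6. Violating.
Others bid (6, 2): truth gives -6; bid 2 gives -2 > -6. Violating.
Others bid (2, 5): truth gives 0; no alternative beats it.
Others bid (5, 2): truth gives 0; no alternative beats it.
(Checking all 9 profiles: 6 have a profitable deviation, 3 do not.)

6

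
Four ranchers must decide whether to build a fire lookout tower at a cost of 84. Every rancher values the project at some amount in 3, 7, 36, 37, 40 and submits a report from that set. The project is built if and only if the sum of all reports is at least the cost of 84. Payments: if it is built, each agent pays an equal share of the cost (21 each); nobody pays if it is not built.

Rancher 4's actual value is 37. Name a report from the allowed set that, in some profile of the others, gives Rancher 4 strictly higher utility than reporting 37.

40

Suppose Rancher 1 reports 3, Rancher 2 reports 3 and Rancher 3 reports 40.
Report 37: project not built, utility 0.
Report 40: project built, pays 21, utility 37 - 21 = 16.
So reporting 40 beats truth here (16 > 0).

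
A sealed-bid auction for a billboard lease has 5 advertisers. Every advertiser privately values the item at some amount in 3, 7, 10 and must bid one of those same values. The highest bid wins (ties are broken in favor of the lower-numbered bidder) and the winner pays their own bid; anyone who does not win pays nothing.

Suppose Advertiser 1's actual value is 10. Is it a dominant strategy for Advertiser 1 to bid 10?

Consider the case where Advertiser 2 bids 3, Advertiser 3 bids 3, Advertiser 4 bids 3 and Advertiser 5 bids 3.
Truthful bid 10: wins, pays 10, utility 10 - 10 = 0.
Bid 3 instead: wins, pays 3, utility 10 - 3 = 7.
Since 7 > 0, bidding 3 is strictly better here, so truthful bidding is not dominant.

No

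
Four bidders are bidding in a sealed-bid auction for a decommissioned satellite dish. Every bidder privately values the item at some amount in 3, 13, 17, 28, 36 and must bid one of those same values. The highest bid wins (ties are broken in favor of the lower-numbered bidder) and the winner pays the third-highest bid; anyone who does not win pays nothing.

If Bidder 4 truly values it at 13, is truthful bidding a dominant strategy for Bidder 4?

Consider the case where Bidder 1 bids 3, Bidder 2 bids 3 and Bidder 3 bids 13.
Truthful bid 13: loses, pays 0, utility 0.
Bid 17 instead: wins, pays 3, utility 13 - 3 = 10.
Since 10 > 0, bidding 17 is strictly better here, so truthful bidding is not dominant.

No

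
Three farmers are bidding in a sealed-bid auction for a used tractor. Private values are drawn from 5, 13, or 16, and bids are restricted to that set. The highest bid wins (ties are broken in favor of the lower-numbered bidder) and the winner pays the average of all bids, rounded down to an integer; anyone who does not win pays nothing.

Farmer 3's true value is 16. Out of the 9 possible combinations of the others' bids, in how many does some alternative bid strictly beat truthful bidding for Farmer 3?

Others bid (5, 5): truth gives 8; bid 13 gives 9 > 8. Violating.
Others bid (5, 13): truth gives 5; no alternative beats it.
Others bid (5, 16): truth gives 0; no alternative beats it.
(Checking all 9 profiles: 1 has a profitable deviation, 8 do not.)

1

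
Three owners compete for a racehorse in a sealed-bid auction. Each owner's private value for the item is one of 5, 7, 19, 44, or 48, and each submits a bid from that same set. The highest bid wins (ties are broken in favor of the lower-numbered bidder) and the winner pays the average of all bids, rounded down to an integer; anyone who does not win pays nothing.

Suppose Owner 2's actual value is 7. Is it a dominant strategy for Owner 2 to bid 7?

Check each profile of the others' bids and compare truth against every alternative bid.
Others bid (5, 5): truth gives 2, best alternative gives 0.
Others bid (5, 7): truth gives 1, best alternative gives 0.
Others bid (5, 19): truth gives 0, best alternative gives 0.
Others bid (5, 44): truth gives 0, best alternative gives 0.
Others bid (5, 48): truth gives 0, best alternative gives 0.
Others bid (7, 5): truth gives 0, best alternative gives 0.
(Remaining 19 profiles checked similarly; truth is weakly best in each.)
In every case the truthful bid is at least as good as any alternative, so it is a dominant strategy.

Yes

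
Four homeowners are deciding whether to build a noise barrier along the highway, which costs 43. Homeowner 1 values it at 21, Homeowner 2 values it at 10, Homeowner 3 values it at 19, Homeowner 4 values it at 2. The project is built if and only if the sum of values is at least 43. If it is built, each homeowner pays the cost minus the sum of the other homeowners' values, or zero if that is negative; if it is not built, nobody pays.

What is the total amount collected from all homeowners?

Total value 52 ≥ cost 43, so it is built.
Homeowner 1: others sum to 31; max(0, 43 - 31) = 12.
Homeowner 2: others sum to 42; max(0, 43 - 42) = 1.
Homeowner 3: others sum to 33; max(0, 43 - 33) = 10.
Homeowner 4: others sum to 50; max(0, 43 - 50) = 0.
Total collected = 12 + 1 + 10 + 0 = 23.

23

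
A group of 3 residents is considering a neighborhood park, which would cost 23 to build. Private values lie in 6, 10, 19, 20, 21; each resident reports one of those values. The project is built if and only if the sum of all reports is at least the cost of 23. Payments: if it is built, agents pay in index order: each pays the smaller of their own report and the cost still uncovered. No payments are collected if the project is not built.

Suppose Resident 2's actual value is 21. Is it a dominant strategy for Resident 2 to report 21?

Consider the case where Resident 1 reports 6 and Resident 3 reports 10.
Truthful report 21: project built, pays 17, utility 21 - 17 = 4.
Report 10 instead: project built, pays 10, utility 21 - 10 = 11.
Since 11 > 4, reporting 10 is strictly better here, so truthful reporting is not dominant.

No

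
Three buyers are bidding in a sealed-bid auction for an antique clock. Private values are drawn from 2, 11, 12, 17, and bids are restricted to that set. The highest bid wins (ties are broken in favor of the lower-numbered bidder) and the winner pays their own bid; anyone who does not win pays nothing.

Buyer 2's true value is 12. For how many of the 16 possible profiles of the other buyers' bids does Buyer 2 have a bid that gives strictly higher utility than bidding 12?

2

Others bid (2, 2): truth gives 0; bid 11 gives 1 > 0. Violating.
Others bid (2, 11): truth gives 0; bid 11 gives 1 > 0. Violating.
Others bid (2, 12): truth gives 0; no alternative beats it.
Others bid (2, 17): truth gives 0; no alternative beats it.
(Checking all 16 profiles: 2 have a profitable deviation, 14 do not.)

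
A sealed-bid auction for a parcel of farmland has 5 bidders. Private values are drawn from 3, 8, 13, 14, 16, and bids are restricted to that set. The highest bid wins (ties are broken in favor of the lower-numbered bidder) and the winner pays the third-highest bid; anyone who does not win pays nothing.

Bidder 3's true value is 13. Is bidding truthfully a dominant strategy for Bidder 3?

No

Consider the case where Bidder 1 bids 3, Bidder 2 bids 3, Bidder 4 bids 3 and Bidder 5 bids 14.
Truthful bid 13: loses, pays 0, utility 0.
Bid 14 instead: wins, pays 3, utility 13 - 3 = 10.
Since 10 > 0, bidding 14 is strictly better here, so truthful bidding is not dominant.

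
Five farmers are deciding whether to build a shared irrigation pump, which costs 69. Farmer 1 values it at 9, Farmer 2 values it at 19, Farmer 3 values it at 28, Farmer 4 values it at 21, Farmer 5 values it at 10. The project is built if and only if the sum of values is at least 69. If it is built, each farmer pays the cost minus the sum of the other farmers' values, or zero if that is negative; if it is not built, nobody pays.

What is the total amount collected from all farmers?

Total value 87 ≥ cost 69, so it is built.
Farmer 1: others sum to 78; max(0, 69 - 78) = 0.
Farmer 2: others sum to 68; max(0, 69 - 68) = 1.
Farmer 3: others sum to 59; max(0, 69 - 59) = 10.
Farmer 4: others sum to 66; max(0, 69 - 66) = 3.
Farmer 5: others sum to 77; max(0, 69 - 77) = 0.
Total collected = 0 + 1 + 10 + 3 + 0 = 14.

14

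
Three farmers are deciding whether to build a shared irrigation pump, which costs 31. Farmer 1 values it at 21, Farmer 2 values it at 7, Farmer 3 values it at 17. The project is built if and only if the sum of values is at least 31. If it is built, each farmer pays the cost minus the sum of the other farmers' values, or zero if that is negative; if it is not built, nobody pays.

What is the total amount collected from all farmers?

Total value 45 ≥ cost 31, so it is built.
Farmer 1: others sum to 24; max(0, 31 - 24) = 7.
Farmer 2: others sum to 38; max(0, 31 - 38) = 0.
Farmer 3: others sum to 28; max(0, 31 - 28) = 3.
Total collected = 7 + 0 + 3 = 10.

10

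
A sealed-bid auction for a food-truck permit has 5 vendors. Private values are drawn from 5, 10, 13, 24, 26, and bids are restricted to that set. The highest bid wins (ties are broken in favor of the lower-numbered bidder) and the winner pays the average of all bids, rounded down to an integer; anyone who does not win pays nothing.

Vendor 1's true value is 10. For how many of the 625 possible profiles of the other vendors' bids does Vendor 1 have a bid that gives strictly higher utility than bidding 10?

23

Others bid (5, 5, 5, 5): truth gives 4; bid 5 gives 5 > 4. Violating.
Others bid (5, 5, 5, 13): truth gives 0; bid 13 gives 2 > 0. Violating.
Others bid (5, 5, 10, 13): truth gives 0; bid 13 gives 1 > 0. Violating.
Others bid (5, 5, 13, 5): truth gives 0; bid 13 gives 2 > 0. Violating.
Others bid (5, 5, 5, 10): truth gives 3; no alternative beats it.
Others bid (5, 5, 5, 24): truth gives 0; no alternative beats it.
(Checking all 625 profiles: 23 have a profitable deviation, 602 do not.)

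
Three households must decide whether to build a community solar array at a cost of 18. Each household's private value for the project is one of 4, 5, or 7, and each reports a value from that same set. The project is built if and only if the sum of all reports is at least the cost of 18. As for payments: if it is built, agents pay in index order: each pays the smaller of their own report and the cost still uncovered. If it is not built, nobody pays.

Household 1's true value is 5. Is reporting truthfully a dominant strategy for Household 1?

No

Consider the case where Household 2 reports 7 and Household 3 reports 7.
Truthful report 5: project built, pays 5, utility 5 - 5 = 0.
Report 4 instead: project built, pays 4, utility 5 - 4 = 1.
Since 1 > 0, reporting 4 is strictly better here, so truthful reporting is not dominant.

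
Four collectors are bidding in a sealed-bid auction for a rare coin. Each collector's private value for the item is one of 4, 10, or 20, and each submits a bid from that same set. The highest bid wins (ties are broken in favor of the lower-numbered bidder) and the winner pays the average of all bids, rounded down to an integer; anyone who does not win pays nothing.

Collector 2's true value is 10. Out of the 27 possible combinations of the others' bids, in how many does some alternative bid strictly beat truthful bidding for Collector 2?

1

Others bid (10, 4, 4): truth gives 0; bid 20 gives 1 > 0. Violating.
Others bid (4, 4, 4): truth gives 5; no alternative beats it.
Others bid (4, 4, 10): truth gives 3; no alternative beats it.
(Checking all 27 profiles: 1 has a profitable deviation, 26 do not.)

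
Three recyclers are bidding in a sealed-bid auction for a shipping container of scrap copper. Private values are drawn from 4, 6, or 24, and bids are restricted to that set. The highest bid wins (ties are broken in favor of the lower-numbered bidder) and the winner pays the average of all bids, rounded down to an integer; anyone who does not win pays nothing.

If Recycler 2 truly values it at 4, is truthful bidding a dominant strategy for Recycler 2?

Yes

Check each profile of the others' bids and compare truth against every alternative bid.
Others bid (4, 6): truth gives 0, best alternative gives -1.
Others bid (4, 4): truth gives 0, best alternative gives 0.
Others bid (4, 24): truth gives 0, best alternative gives 0.
Others bid (6, 4): truth gives 0, best alternative gives 0.
Others bid (6, 6): truth gives 0, best alternative gives 0.
Others bid (6, 24): truth gives 0, best alternative gives 0.
(Remaining 3 profiles checked similarly; truth is weakly best in each.)
In every case the truthful bid is at least as good as any alternative, so it is a dominant strategy.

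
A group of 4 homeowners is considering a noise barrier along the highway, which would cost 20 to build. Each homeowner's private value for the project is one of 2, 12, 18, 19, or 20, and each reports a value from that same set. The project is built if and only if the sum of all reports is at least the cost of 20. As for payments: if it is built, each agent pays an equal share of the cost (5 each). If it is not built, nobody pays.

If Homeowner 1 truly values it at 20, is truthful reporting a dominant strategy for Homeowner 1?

Yes

Check each profile of the others' reports and compare truth against every alternative report.
Others report (2, 2, 2): truth gives 15, best alternative gives 15.
Others report (2, 2, 12): truth gives 15, best alternative gives 15.
Others report (2, 2, 18): truth gives 15, best alternative gives 15.
Others report (2, 2, 19): truth gives 15, best alternative gives 15.
Others report (2, 2, 20): truth gives 15, best alternative gives 15.
Others report (2, 12, 2): truth gives 15, best alternative gives 15.
(Remaining 119 profiles checked similarly; truth is weakly best in each.)
In every case the truthful report is at least as good as any alternative, so it is a dominant strategy.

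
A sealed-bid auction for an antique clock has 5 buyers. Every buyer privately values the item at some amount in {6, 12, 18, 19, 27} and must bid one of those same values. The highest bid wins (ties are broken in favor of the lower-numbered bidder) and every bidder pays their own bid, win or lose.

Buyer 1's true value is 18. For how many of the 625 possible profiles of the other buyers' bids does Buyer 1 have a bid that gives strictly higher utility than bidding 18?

560

Others bid (6, 6, 6, 6): truth gives 0; bid 6 gives 12 > 0. Violating.
Others bid (6, 6, 6, 12): truth gives 0; bid 12 gives 6 > 0. Violating.
Others bid (6, 6, 6, 19): truth gives -18; bid 19 gives -1 > -18. Violating.
Others bid (6, 6, 6, 27): truth gives -18; bid 6 gives -6 > -18. Violating.
Others bid (6, 6, 6, 18): truth gives 0; no alternative beats it.
Others bid (6, 6, 12, 18): truth gives 0; no alternative beats it.
(Checking all 625 profiles: 560 have a profitable deviation, 65 do not.)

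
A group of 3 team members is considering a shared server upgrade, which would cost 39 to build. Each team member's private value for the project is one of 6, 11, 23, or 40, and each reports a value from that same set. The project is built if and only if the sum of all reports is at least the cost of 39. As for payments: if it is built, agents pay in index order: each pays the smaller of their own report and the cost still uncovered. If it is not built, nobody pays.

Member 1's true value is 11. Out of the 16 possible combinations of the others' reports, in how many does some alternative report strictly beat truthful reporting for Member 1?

Others report (6, 40): truth gives 0; report 6 gives 5 > 0. Violating.
Others report (11, 23): truth gives 0; report 6 gives 5 > 0. Violating.
Others report (11, 40): truth gives 0; report 6 gives 5 > 0. Violating.
Others report (23, 11): truth gives 0; report 6 gives 5 > 0. Violating.
Others report (6, 6): truth gives 0; no alternative beats it.
Others report (6, 11): truth gives 0; no alternative beats it.
(Checking all 16 profiles: 10 have a profitable deviation, 6 do not.)

10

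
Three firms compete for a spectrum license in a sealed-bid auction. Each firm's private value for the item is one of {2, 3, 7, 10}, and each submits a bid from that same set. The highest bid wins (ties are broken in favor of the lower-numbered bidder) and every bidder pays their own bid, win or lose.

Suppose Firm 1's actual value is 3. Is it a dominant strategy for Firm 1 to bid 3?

Consider the case where Firm 2 bids 2 and Firm 3 bids 2.
Truthful bid 3: wins, pays 3, utility 3 - 3 = 0.
Bid 2 instead: wins, pays 2, utility 3 - 2 = 1.
Since 1 > 0, bidding 2 is strictly better here, so truthful bidding is not dominant.

No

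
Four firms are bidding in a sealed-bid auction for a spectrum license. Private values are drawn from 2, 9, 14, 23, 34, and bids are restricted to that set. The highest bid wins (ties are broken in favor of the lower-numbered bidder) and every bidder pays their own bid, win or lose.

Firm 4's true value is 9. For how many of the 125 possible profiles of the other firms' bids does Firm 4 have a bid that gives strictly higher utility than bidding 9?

124

Others bid (2, 2, 9): truth gives -9; bid 2 gives -2 > -9. Violating.
Others bid (2, 2, 14): truth gives -9; bid 2 gives -2 > -9. Violating.
Others bid (2, 2, 23): truth gives -9; bid 2 gives -2 > -9. Violating.
Others bid (2, 2, 34): truth gives -9; bid 2 gives -2 > -9. Violating.
Others bid (2, 2, 2): truth gives 0; no alternative beats it.
(Checking all 125 profiles: 124 have a profitable deviation, 1 does not.)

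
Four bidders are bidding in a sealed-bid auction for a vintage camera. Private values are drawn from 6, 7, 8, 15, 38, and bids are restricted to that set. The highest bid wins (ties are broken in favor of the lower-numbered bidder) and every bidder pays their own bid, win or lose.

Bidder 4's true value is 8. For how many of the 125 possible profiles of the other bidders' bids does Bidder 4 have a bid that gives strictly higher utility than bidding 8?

Others bid (6, 6, 6): truth gives 0; bid 7 gives 1 > 0. Violating.
Others bid (6, 6, 8): truth gives -8; bid 6 gives -6 > -8. Violating.
Others bid (6, 6, 15): truth gives -8; bid 6 gives -6 > -8. Violating.
Others bid (6, 6, 38): truth gives -8; bid 6 gives -6 > -8. Violating.
Others bid (6, 6, 7): truth gives 0; no alternative beats it.
Others bid (6, 7, 6): truth gives 0; no alternative beats it.
(Checking all 125 profiles: 118 have a profitable deviation, 7 do not.)

118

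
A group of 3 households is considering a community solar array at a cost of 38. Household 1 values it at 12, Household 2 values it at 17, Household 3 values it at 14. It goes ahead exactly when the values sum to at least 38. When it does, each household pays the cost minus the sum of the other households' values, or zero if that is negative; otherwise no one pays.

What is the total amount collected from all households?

28

Total value 43 ≥ cost 38, so it is built.
Household 1: others sum to 31; max(0, 38 - 31) = 7.
Household 2: others sum to 26; max(0, 38 - 26) = 12.
Household 3: others sum to 29; max(0, 38 - 29) = 9.
Total collected = 7 + 12 + 9 = 28.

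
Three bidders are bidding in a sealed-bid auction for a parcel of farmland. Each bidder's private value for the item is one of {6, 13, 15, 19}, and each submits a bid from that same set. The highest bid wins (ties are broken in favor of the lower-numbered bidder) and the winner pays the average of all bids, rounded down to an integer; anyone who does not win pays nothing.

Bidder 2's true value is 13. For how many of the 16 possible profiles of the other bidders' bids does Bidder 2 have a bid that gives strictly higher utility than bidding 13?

2

Others bid (6, 15): truth gives 0; bid 15 gives 1 > 0. Violating.
Others bid (13, 6): truth gives 0; bid 15 gives 2 > 0. Violating.
Others bid (6, 6): truth gives 5; no alternative beats it.
Others bid (6, 13): truth gives 3; no alternative beats it.
(Checking all 16 profiles: 2 have a profitable deviation, 14 do not.)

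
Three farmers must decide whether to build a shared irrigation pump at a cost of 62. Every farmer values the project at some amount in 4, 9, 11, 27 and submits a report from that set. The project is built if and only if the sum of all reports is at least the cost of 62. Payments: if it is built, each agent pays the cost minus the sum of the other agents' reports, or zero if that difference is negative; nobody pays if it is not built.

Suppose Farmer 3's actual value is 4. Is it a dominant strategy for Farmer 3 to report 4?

Yes

Check each profile of the others' reports and compare truth against every alternative report.
Others report (27, 27): truth gives 0, best alternative gives -4.
Others report (4, 4): truth gives 0, best alternative gives 0.
Others report (4, 9): truth gives 0, best alternative gives 0.
Others report (4, 11): truth gives 0, best alternative gives 0.
Others report (4, 27): truth gives 0, best alternative gives 0.
Others report (9, 4): truth gives 0, best alternative gives 0.
(Remaining 10 profiles checked similarly; truth is weakly best in each.)
In every case the truthful report is at least as good as any alternative, so it is a dominant strategy.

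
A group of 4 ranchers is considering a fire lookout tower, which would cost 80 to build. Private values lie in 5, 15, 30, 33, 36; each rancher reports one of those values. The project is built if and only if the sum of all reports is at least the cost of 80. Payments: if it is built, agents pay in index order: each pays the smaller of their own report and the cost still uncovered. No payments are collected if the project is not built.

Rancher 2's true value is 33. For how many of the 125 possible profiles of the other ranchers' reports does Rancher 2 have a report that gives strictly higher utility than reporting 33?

Others report (5, 15, 30): truth gives 0; report 30 gives 3 > 0. Violating.
Others report (5, 15, 33): truth gives 0; report 30 gives 3 > 0. Violating.
Others report (5, 15, 36): truth gives 0; report 30 gives 3 > 0. Violating.
Others report (5, 30, 15): truth gives 0; report 30 gives 3 > 0. Violating.
Others report (5, 5, 5): truth gives 0; no alternative beats it.
Others report (5, 5, 15): truth gives 0; no alternative beats it.
(Checking all 125 profiles: 108 have a profitable deviation, 17 do not.)

108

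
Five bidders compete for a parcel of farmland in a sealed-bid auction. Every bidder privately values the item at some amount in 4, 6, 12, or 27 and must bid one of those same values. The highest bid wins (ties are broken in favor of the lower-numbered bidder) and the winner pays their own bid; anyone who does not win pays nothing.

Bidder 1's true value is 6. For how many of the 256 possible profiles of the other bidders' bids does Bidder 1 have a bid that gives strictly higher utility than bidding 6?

Others bid (4, 4, 4, 4): truth gives 0; bid 4 gives 2 > 0. Violating.
Others bid (4, 4, 4, 6): truth gives 0; no alternative beats it.
Others bid (4, 4, 4, 12): truth gives 0; no alternative beats it.
(Checking all 256 profiles: 1 has a profitable deviation, 255 do not.)

1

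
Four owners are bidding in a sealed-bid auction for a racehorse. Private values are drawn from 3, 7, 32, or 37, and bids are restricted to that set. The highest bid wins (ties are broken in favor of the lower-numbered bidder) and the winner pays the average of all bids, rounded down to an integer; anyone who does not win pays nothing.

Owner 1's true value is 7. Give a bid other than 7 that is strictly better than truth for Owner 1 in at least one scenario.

Suppose Owner 2 bids 3, Owner 3 bids 3 and Owner 4 bids 3.
Bid 7: wins, pays 4, utility 7 - 4 = 3.
Bid 3: wins, pays 3, utility 7 - 3 = 4.
So bidding 3 beats truth here (4 > 3).

3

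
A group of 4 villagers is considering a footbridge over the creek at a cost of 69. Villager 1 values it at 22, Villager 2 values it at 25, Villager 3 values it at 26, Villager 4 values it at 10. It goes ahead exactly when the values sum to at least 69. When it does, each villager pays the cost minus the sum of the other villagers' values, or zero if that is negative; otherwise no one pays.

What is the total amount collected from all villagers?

Total value 83 ≥ cost 69, so it is built.
Villager 1: others sum to 61; max(0, 69 - 61) = 8.
Villager 2: others sum to 58; max(0, 69 - 58) = 11.
Villager 3: others sum to 57; max(0, 69 - 57) = 12.
Villager 4: others sum to 73; max(0, 69 - 73) = 0.
Total collected = 8 + 11 + 12 + 0 = 31.

31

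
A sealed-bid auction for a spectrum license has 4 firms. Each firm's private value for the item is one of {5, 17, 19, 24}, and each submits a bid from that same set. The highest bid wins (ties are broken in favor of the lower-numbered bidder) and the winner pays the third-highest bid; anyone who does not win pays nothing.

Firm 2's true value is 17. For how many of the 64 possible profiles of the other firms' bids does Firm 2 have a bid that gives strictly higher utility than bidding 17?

Others bid (5, 5, 19): truth gives 0; bid 19 gives 12 > 0. Violating.
Others bid (5, 5, 24): truth gives 0; bid 24 gives 12 > 0. Violating.
Others bid (5, 19, 5): truth gives 0; bid 19 gives 12 > 0. Violating.
Others bid (5, 24, 5): truth gives 0; bid 24 gives 12 > 0. Violating.
Others bid (5, 5, 5): truth gives 12; no alternative beats it.
Others bid (5, 5, 17): truth gives 12; no alternative beats it.
(Checking all 64 profiles: 6 have a profitable deviation, 58 do not.)

6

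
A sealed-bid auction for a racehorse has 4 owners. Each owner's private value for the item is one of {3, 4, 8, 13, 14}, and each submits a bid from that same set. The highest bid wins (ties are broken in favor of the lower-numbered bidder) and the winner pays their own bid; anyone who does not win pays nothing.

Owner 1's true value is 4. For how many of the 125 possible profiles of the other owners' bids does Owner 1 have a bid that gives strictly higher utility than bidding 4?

1

Others bid (3, 3, 3): truth gives 0; bid 3 gives 1 > 0. Violating.
Others bid (3, 3, 4): truth gives 0; no alternative beats it.
Others bid (3, 3, 8): truth gives 0; no alternative beats it.
(Checking all 125 profiles: 1 has a profitable deviation, 124 do not.)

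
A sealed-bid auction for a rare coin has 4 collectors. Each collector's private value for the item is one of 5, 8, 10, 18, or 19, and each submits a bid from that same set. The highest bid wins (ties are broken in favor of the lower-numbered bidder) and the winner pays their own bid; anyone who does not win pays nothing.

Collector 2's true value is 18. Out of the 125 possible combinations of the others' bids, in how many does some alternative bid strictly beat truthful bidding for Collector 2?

18

Others bid (5, 5, 5): truth gives 0; bid 8 gives 10 > 0. Violating.
Others bid (5, 5, 8): truth gives 0; bid 8 gives 10 > 0. Violating.
Others bid (5, 5, 10): truth gives 0; bid 10 gives 8 > 0. Violating.
Others bid (5, 8, 5): truth gives 0; bid 8 gives 10 > 0. Violating.
Others bid (5, 5, 18): truth gives 0; no alternative beats it.
Others bid (5, 5, 19): truth gives 0; no alternative beats it.
(Checking all 125 profiles: 18 have a profitable deviation, 107 do not.)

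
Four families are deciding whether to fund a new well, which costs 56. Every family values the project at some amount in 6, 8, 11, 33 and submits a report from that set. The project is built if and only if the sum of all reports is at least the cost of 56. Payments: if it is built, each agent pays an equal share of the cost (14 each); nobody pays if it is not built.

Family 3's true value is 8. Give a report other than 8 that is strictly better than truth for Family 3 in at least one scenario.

6

Suppose Family 1 reports 8, Family 2 reports 8 and Family 4 reports 33.
Report 8: project built, pays 14, utility 8 - 14 = -6.
Report 6: project not built, utility 0.
So reporting 6 beats truth here (0 > -6).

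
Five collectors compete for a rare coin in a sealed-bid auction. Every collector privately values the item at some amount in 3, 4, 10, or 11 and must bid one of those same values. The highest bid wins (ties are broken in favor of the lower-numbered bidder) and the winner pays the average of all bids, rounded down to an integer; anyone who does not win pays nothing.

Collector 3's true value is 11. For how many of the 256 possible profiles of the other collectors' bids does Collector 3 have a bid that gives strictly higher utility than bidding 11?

Others bid (3, 3, 3, 3): truth gives 7; bid 4 gives 8 > 7. Violating.
Others bid (3, 3, 3, 4): truth gives 7; bid 4 gives 8 > 7. Violating.
Others bid (3, 3, 3, 10): truth gives 5; bid 10 gives 6 > 5. Violating.
Others bid (3, 3, 4, 3): truth gives 7; bid 4 gives 8 > 7. Violating.
Others bid (3, 3, 3, 11): truth gives 5; no alternative beats it.
Others bid (3, 3, 4, 10): truth gives 5; no alternative beats it.
(Checking all 256 profiles: 11 have a profitable deviation, 245 do not.)

11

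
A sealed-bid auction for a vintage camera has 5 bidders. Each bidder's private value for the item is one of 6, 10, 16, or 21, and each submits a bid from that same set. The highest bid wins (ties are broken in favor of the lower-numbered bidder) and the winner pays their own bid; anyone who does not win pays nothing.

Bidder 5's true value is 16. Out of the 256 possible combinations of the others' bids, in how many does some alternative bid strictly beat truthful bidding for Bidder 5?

Others bid (6, 6, 6, 6): truth gives 0; bid 10 gives 6 > 0. Violating.
Others bid (6, 6, 6, 10): truth gives 0; no alternative beats it.
Others bid (6, 6, 6, 16): truth gives 0; no alternative beats it.
(Checking all 256 profiles: 1 has a profitable deviation, 255 do not.)

1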